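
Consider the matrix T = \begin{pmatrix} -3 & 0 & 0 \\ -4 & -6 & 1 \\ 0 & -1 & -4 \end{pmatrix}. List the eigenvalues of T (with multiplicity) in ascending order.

Characteristic polynomial: p(μ) = μ^3 + 13μ^2 + 55μ + 75 = (μ + 3)(μ + 5)^2.
Roots (with multiplicity): -5, -5, -3.

-5, -5, -3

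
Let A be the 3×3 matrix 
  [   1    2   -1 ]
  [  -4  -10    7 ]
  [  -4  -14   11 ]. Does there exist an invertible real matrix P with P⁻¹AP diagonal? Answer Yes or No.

No

Characteristic polynomial: p(t) = t^3 - 2t^2 - 7t - 4 = (t - 4)(t + 1)^2.
t = -1 has algebraic multiplicity 2; rank(A + 1I) = 2, so geometric multiplicity = 1.
Geometric multiplicity < algebraic multiplicity, so A is not diagonalizable.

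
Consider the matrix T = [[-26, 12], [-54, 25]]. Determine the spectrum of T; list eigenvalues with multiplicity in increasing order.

Characteristic polynomial: p(λ) = λ^2 + λ - 2 = (λ - 1)(λ + 2).
Roots (with multiplicity): -2, 1.

-2, 1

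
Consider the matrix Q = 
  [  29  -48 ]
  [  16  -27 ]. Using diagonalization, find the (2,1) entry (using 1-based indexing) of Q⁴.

1088

Characteristic polynomial: t^2 - 2t - 15 = (t - 5)(t + 3), so the eigenvalues are -3, 5.
t=-3: eigenvector (-3, -2).
t=5: eigenvector (2, 1).
P = [[-3, 2], [-2, 1]], D = diag(-3, 5), P⁻¹ = [[1, -2], [2, -3]].
Q⁴ = P·diag(81, 625)·P⁻¹ = [[2257, -3264], [1088, -1551]].
The requested entry is 1088.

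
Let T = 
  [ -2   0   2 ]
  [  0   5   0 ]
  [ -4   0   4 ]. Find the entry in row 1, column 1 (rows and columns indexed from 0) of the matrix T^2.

Characteristic polynomial: s^3 - 7s^2 + 10s = s(s - 5)(s - 2), so the eigenvalues are 0, 2, 5.
s=0: eigenvector (1, 0, 1).
s=5: eigenvector (0, 1, 0).
s=2: eigenvector (1, 0, 2).
P = [[1, 0, 1], [0, 1, 0], [1, 0, 2]], D = diag(0, 5, 2), P⁻¹ = [[2, 0, -1], [0, 1, 0], [-1, 0, 1]].
T² = P·diag(0, 25, 4)·P⁻¹ = [[-4, 0, 4], [0, 25, 0], [-8, 0, 8]].
The requested entry is 25.

25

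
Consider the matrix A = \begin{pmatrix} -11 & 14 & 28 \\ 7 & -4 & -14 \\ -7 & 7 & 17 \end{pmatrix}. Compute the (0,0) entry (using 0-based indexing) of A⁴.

431

Characteristic polynomial: μ^3 - 2μ^2 - 15μ + 36 = (μ - 3)^2(μ + 4), so the eigenvalues are -4, 3, 3.
μ=-4: eigenvector (2, -1, 1).
μ=3: eigenvector (4, -2, 3).
μ=3: eigenvector (-1, 1, -1).
P = [[2, 4, -1], [-1, -2, 1], [1, 3, -1]], D = diag(-4, 3, 3), P⁻¹ = [[1, -1, -2], [0, 1, 1], [1, 2, 0]].
A⁴ = P·diag(256, 81, 81)·P⁻¹ = [[431, -350, -700], [-175, 256, 350], [175, -175, -269]].
The requested entry is 431.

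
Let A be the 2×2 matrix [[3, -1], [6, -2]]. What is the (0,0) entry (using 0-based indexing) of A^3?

Characteristic polynomial: μ^2 - μ = μ(μ - 1), so the eigenvalues are 0, 1.
μ=0: eigenvector (1, 3).
μ=1: eigenvector (-1, -2).
P = [[1, -1], [3, -2]], D = diag(0, 1), P⁻¹ = [[-2, 1], [-3, 1]].
A³ = P·diag(0, 1)·P⁻¹ = [[3, -1], [6, -2]].
The requested entry is 3.

3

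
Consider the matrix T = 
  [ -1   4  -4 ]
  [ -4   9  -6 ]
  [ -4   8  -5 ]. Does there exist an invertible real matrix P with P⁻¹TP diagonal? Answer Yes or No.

Characteristic polynomial: p(r) = r^3 - 3r^2 - r + 3 = (r - 3)(r - 1)(r + 1).
All 3 eigenvalues are distinct, so T is diagonalizable.

Yes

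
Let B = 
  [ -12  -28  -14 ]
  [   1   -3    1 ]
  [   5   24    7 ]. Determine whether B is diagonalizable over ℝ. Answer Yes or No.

No

Characteristic polynomial: p(λ) = λ^3 + 8λ^2 + 5λ - 50 = (λ - 2)(λ + 5)^2.
λ = -5 has algebraic multiplicity 2; rank(B + 5I) = 2, so geometric multiplicity = 1.
Geometric multiplicity < algebraic multiplicity, so B is not diagonalizable.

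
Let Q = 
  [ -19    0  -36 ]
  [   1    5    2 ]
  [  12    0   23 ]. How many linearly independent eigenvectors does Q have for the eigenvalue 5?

Q − 5I = [[-24, 0, -36], [1, 0, 2], [12, 0, 18]].
This matrix has rank 2, so its null space has dimension 3 − 2 = 1.

1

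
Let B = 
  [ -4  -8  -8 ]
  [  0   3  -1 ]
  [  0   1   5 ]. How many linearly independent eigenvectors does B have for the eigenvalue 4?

B − 4I = [[-8, -8, -8], [0, -1, -1], [0, 1, 1]].
This matrix has rank 2, so its null space has dimension 3 − 2 = 1.

1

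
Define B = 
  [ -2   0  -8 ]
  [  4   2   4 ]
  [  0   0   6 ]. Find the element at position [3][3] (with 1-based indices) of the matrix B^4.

Characteristic polynomial: t^3 - 6t^2 - 4t + 24 = (t - 6)(t - 2)(t + 2), so the eigenvalues are -2, 2, 6.
t=-2: eigenvector (1, -1, 0).
t=2: eigenvector (0, 1, 0).
t=6: eigenvector (-1, 0, 1).
P = [[1, 0, -1], [-1, 1, 0], [0, 0, 1]], D = diag(-2, 2, 6), P⁻¹ = [[1, 0, 1], [1, 1, 1], [0, 0, 1]].
B⁴ = P·diag(16, 16, 1296)·P⁻¹ = [[16, 0, -1280], [0, 16, 0], [0, 0, 1296]].
The requested entry is 1296.

1296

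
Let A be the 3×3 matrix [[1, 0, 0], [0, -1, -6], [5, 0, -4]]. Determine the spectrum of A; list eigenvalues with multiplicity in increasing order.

Characteristic polynomial: p(λ) = λ^3 + 4λ^2 - λ - 4 = (λ - 1)(λ + 1)(λ + 4).
Roots (with multiplicity): -4, -1, 1.

-4, -1, 1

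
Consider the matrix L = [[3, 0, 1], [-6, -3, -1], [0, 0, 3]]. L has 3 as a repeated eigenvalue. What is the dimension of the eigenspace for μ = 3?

1

L − 3I = [[0, 0, 1], [-6, -6, -1], [0, 0, 0]].
This matrix has rank 2, so its null space has dimension 3 − 2 = 1.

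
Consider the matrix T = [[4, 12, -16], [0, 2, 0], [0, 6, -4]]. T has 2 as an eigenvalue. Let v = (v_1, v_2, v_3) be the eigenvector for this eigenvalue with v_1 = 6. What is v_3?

3

T − 2I = [[2, 12, -16], [0, 0, 0], [0, 6, -6]].
Solving (T − 2I)v = 0 gives the eigenspace spanned by (6, 3, 3).
With v_1 = 6, v = (6, 3, 3), so v_3 = 3.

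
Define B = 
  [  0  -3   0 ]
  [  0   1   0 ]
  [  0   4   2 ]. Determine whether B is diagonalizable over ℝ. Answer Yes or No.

Characteristic polynomial: p(r) = r^3 - 3r^2 + 2r = r(r - 2)(r - 1).
All 3 eigenvalues are distinct, so B is diagonalizable.

Yes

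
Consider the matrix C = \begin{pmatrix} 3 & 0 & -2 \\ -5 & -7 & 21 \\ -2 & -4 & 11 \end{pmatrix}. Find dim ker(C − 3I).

1

C − 3I = [[0, 0, -2], [-5, -10, 21], [-2, -4, 8]].
This matrix has rank 2, so its null space has dimension 3 − 2 = 1.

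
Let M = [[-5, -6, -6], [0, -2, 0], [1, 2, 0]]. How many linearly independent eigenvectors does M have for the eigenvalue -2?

M + 2I = [[-3, -6, -6], [0, 0, 0], [1, 2, 2]].
This matrix has rank 1, so its null space has dimension 3 − 1 = 2.

2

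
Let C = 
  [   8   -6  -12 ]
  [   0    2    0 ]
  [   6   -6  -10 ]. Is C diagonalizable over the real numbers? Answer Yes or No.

Characteristic polynomial: p(s) = s^3 - 12s + 16 = (s - 2)^2(s + 4).
s = 2 has algebraic multiplicity 2; rank(C − 2I) = 1, so geometric multiplicity = 2.
Every eigenvalue has geometric = algebraic multiplicity, so C is diagonalizable.

Yes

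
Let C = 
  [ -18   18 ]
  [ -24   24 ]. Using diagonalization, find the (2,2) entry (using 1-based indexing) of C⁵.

Characteristic polynomial: r^2 - 6r = r(r - 6), so the eigenvalues are 0, 6.
r=0: eigenvector (1, 1).
r=6: eigenvector (-3, -4).
P = [[1, -3], [1, -4]], D = diag(0, 6), P⁻¹ = [[4, -3], [1, -1]].
C⁵ = P·diag(0, 7776)·P⁻¹ = [[-23328, 23328], [-31104, 31104]].
The requested entry is 31104.

31104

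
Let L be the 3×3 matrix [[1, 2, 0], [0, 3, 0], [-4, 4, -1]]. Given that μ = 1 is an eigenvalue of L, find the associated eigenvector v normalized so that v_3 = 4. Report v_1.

L − 1I = [[0, 2, 0], [0, 2, 0], [-4, 4, -2]].
Solving (L − 1I)v = 0 gives the eigenspace spanned by (-2, 0, 4).
With v_3 = 4, v = (-2, 0, 4), so v_1 = -2.

-2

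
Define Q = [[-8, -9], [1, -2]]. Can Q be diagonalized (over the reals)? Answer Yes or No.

No

Characteristic polynomial: p(r) = r^2 + 10r + 25 = (r + 5)^2.
r = -5 has algebraic multiplicity 2; rank(Q + 5I) = 1, so geometric multiplicity = 1.
Geometric multiplicity < algebraic multiplicity, so Q is not diagonalizable.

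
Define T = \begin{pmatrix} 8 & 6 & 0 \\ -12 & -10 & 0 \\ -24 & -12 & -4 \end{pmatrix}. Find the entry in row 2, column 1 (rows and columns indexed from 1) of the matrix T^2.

24

Characteristic polynomial: μ^3 + 6μ^2 - 32 = (μ - 2)(μ + 4)^2, so the eigenvalues are -4, -4, 2.
μ=-4: eigenvector (0, 0, 1).
μ=-4: eigenvector (-1, 2, 2).
μ=2: eigenvector (1, -1, -2).
P = [[0, -1, 1], [0, 2, -1], [1, 2, -2]], D = diag(-4, -4, 2), P⁻¹ = [[2, 0, 1], [1, 1, 0], [2, 1, 0]].
T² = P·diag(16, 16, 4)·P⁻¹ = [[-8, -12, 0], [24, 28, 0], [48, 24, 16]].
The requested entry is 24.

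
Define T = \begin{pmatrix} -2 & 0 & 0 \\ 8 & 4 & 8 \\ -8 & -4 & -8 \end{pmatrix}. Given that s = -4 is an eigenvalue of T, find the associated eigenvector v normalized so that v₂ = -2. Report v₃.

2

T + 4I = [[2, 0, 0], [8, 8, 8], [-8, -4, -4]].
Solving (T + 4I)v = 0 gives the eigenspace spanned by (0, -2, 2).
With v₂ = -2, v = (0, -2, 2), so v₃ = 2.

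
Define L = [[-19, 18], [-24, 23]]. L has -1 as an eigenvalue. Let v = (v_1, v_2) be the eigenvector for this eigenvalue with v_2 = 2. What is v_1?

2

L + 1I = [[-18, 18], [-24, 24]].
Solving (L + 1I)v = 0 gives the eigenspace spanned by (2, 2).
With v_2 = 2, v = (2, 2), so v_1 = 2.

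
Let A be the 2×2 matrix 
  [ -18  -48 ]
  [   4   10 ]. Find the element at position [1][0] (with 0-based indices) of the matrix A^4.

Characteristic polynomial: μ^2 + 8μ + 12 = (μ + 2)(μ + 6), so the eigenvalues are -6, -2.
μ=-6: eigenvector (4, -1).
μ=-2: eigenvector (-3, 1).
P = [[4, -3], [-1, 1]], D = diag(-6, -2), P⁻¹ = [[1, 3], [1, 4]].
A⁴ = P·diag(1296, 16)·P⁻¹ = [[5136, 15360], [-1280, -3824]].
The requested entry is -1280.

-1280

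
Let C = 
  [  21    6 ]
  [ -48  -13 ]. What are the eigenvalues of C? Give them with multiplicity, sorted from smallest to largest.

Characteristic polynomial: p(λ) = λ^2 - 8λ + 15 = (λ - 5)(λ - 3).
Roots (with multiplicity): 3, 5.

3, 5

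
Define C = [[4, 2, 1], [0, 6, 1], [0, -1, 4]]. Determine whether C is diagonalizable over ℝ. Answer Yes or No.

Characteristic polynomial: p(r) = r^3 - 14r^2 + 65r - 100 = (r - 5)^2(r - 4).
r = 5 has algebraic multiplicity 2; rank(C − 5I) = 2, so geometric multiplicity = 1.
Geometric multiplicity < algebraic multiplicity, so C is not diagonalizable.

No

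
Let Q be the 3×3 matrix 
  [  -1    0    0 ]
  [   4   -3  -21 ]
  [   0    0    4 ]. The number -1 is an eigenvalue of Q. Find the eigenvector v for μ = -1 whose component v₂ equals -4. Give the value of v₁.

Q + 1I = [[0, 0, 0], [4, -2, -21], [0, 0, 5]].
Solving (Q + 1I)v = 0 gives the eigenspace spanned by (-2, -4, 0).
With v₂ = -4, v = (-2, -4, 0), so v₁ = -2.

-2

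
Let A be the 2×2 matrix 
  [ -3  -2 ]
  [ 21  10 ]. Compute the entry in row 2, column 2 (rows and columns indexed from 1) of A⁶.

Characteristic polynomial: μ^2 - 7μ + 12 = (μ - 4)(μ - 3), so the eigenvalues are 3, 4.
μ=3: eigenvector (1, -3).
μ=4: eigenvector (-2, 7).
P = [[1, -2], [-3, 7]], D = diag(3, 4), P⁻¹ = [[7, 2], [3, 1]].
A⁶ = P·diag(729, 4096)·P⁻¹ = [[-19473, -6734], [70707, 24298]].
The requested entry is 24298.

24298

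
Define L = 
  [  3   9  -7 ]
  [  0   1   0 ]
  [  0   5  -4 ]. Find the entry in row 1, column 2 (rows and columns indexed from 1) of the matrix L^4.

Characteristic polynomial: μ^3 - 13μ + 12 = (μ - 3)(μ - 1)(μ + 4), so the eigenvalues are -4, 1, 3.
μ=-4: eigenvector (1, 0, 1).
μ=1: eigenvector (-1, 1, 1).
μ=3: eigenvector (1, 0, 0).
P = [[1, -1, 1], [0, 1, 0], [1, 1, 0]], D = diag(-4, 1, 3), P⁻¹ = [[0, -1, 1], [0, 1, 0], [1, 2, -1]].
L⁴ = P·diag(256, 1, 81)·P⁻¹ = [[81, -95, 175], [0, 1, 0], [0, -255, 256]].
The requested entry is -95.

-95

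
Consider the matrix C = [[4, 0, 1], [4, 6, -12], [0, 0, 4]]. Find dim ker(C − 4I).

1

C − 4I = [[0, 0, 1], [4, 2, -12], [0, 0, 0]].
This matrix has rank 2, so its null space has dimension 3 − 2 = 1.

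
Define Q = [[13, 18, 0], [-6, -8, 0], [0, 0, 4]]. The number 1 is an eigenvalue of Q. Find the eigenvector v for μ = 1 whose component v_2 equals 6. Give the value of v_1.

-9

Q − 1I = [[12, 18, 0], [-6, -9, 0], [0, 0, 3]].
Solving (Q − 1I)v = 0 gives the eigenspace spanned by (-9, 6, 0).
With v_2 = 6, v = (-9, 6, 0), so v_1 = -9.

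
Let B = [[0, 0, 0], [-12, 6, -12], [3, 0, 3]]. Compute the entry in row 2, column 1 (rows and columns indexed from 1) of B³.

Characteristic polynomial: r^3 - 9r^2 + 18r = r(r - 6)(r - 3), so the eigenvalues are 0, 3, 6.
r=0: eigenvector (1, 0, -1).
r=3: eigenvector (0, 4, 1).
r=6: eigenvector (0, 1, 0).
P = [[1, 0, 0], [0, 4, 1], [-1, 1, 0]], D = diag(0, 3, 6), P⁻¹ = [[1, 0, 0], [1, 0, 1], [-4, 1, -4]].
B³ = P·diag(0, 27, 216)·P⁻¹ = [[0, 0, 0], [-756, 216, -756], [27, 0, 27]].
The requested entry is -756.

-756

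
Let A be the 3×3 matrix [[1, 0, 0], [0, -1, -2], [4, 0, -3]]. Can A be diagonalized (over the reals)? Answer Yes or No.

Characteristic polynomial: p(s) = s^3 + 3s^2 - s - 3 = (s - 1)(s + 1)(s + 3).
All 3 eigenvalues are distinct, so A is diagonalizable.

Yes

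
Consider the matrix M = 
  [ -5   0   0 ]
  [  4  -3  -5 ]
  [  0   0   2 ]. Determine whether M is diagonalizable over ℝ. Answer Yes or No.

Characteristic polynomial: p(t) = t^3 + 6t^2 - t - 30 = (t - 2)(t + 3)(t + 5).
All 3 eigenvalues are distinct, so M is diagonalizable.

Yes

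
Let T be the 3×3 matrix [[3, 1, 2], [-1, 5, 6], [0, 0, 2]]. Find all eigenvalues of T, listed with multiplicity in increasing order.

2, 4, 4

Characteristic polynomial: p(s) = s^3 - 10s^2 + 32s - 32 = (s - 4)^2(s - 2).
Roots (with multiplicity): 2, 4, 4.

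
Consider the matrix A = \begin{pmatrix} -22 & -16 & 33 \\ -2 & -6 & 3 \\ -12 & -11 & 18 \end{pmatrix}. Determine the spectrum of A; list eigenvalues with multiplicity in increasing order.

Characteristic polynomial: p(r) = r^3 + 10r^2 + 25r = r(r + 5)^2.
Roots (with multiplicity): -5, -5, 0.

-5, -5, 0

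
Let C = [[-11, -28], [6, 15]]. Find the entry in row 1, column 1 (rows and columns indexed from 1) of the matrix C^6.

-4367

Characteristic polynomial: λ^2 - 4λ + 3 = (λ - 3)(λ - 1), so the eigenvalues are 1, 3.
λ=1: eigenvector (7, -3).
λ=3: eigenvector (-2, 1).
P = [[7, -2], [-3, 1]], D = diag(1, 3), P⁻¹ = [[1, 2], [3, 7]].
C⁶ = P·diag(1, 729)·P⁻¹ = [[-4367, -10192], [2184, 5097]].
The requested entry is -4367.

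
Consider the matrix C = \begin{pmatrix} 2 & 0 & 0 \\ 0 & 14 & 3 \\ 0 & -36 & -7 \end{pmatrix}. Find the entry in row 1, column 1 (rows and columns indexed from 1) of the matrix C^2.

Characteristic polynomial: μ^3 - 9μ^2 + 24μ - 20 = (μ - 5)(μ - 2)^2, so the eigenvalues are 2, 2, 5.
μ=2: eigenvector (1, -1, 4).
μ=5: eigenvector (0, 1, -3).
μ=2: eigenvector (1, 0, 0).
P = [[1, 0, 1], [-1, 1, 0], [4, -3, 0]], D = diag(2, 5, 2), P⁻¹ = [[0, 3, 1], [0, 4, 1], [1, -3, -1]].
C² = P·diag(4, 25, 4)·P⁻¹ = [[4, 0, 0], [0, 88, 21], [0, -252, -59]].
The requested entry is 4.

4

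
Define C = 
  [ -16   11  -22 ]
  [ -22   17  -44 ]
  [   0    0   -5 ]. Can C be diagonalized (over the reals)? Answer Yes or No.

Characteristic polynomial: p(s) = s^3 + 4s^2 - 35s - 150 = (s - 6)(s + 5)^2.
s = -5 has algebraic multiplicity 2; rank(C + 5I) = 1, so geometric multiplicity = 2.
Every eigenvalue has geometric = algebraic multiplicity, so C is diagonalizable.

Yes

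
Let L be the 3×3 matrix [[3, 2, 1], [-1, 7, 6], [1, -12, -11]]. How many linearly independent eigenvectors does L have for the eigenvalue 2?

L − 2I = [[1, 2, 1], [-1, 5, 6], [1, -12, -13]].
This matrix has rank 2, so its null space has dimension 3 − 2 = 1.

1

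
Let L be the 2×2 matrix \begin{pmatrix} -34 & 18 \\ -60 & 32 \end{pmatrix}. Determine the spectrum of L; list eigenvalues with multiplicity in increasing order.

Characteristic polynomial: p(μ) = μ^2 + 2μ - 8 = (μ - 2)(μ + 4).
Roots (with multiplicity): -4, 2.

-4, 2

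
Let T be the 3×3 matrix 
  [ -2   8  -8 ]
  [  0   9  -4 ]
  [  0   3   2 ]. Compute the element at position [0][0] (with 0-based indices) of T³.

Characteristic polynomial: μ^3 - 9μ^2 + 8μ + 60 = (μ - 6)(μ - 5)(μ + 2), so the eigenvalues are -2, 5, 6.
μ=-2: eigenvector (1, 0, 0).
μ=5: eigenvector (0, -1, -1).
μ=6: eigenvector (1, 4, 3).
P = [[1, 0, 1], [0, -1, 4], [0, -1, 3]], D = diag(-2, 5, 6), P⁻¹ = [[1, -1, 1], [0, 3, -4], [0, 1, -1]].
T³ = P·diag(-8, 125, 216)·P⁻¹ = [[-8, 224, -224], [0, 489, -364], [0, 273, -148]].
The requested entry is -8.

-8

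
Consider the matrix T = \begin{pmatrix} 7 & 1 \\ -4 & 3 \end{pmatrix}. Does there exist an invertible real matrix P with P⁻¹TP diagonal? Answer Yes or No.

No

Characteristic polynomial: p(μ) = μ^2 - 10μ + 25 = (μ - 5)^2.
μ = 5 has algebraic multiplicity 2; rank(T − 5I) = 1, so geometric multiplicity = 1.
Geometric multiplicity < algebraic multiplicity, so T is not diagonalizable.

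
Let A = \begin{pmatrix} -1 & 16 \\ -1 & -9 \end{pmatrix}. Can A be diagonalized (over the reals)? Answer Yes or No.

No

Characteristic polynomial: p(λ) = λ^2 + 10λ + 25 = (λ + 5)^2.
λ = -5 has algebraic multiplicity 2; rank(A + 5I) = 1, so geometric multiplicity = 1.
Geometric multiplicity < algebraic multiplicity, so A is not diagonalizable.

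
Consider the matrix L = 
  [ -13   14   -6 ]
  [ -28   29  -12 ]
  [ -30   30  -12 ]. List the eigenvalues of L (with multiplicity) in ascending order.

Characteristic polynomial: p(μ) = μ^3 - 4μ^2 + 3μ = μ(μ - 3)(μ - 1).
Roots (with multiplicity): 0, 1, 3.

0, 1, 3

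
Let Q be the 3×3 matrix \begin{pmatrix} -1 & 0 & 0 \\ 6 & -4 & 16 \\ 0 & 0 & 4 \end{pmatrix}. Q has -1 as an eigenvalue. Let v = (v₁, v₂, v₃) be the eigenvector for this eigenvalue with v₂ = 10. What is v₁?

5

Q + 1I = [[0, 0, 0], [6, -3, 16], [0, 0, 5]].
Solving (Q + 1I)v = 0 gives the eigenspace spanned by (5, 10, 0).
With v₂ = 10, v = (5, 10, 0), so v₁ = 5.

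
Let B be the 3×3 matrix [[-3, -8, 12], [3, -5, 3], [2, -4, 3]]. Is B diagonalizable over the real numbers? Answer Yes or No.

Characteristic polynomial: p(λ) = λ^3 + 5λ^2 + 3λ - 9 = (λ - 1)(λ + 3)^2.
λ = -3 has algebraic multiplicity 2; rank(B + 3I) = 2, so geometric multiplicity = 1.
Geometric multiplicity < algebraic multiplicity, so B is not diagonalizable.

No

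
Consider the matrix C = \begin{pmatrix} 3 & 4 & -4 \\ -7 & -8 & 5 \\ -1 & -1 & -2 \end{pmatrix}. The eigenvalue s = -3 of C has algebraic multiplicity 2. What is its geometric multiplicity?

1

C + 3I = [[6, 4, -4], [-7, -5, 5], [-1, -1, 1]].
This matrix has rank 2, so its null space has dimension 3 − 2 = 1.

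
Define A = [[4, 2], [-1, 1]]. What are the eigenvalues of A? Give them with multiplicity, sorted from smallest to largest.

Characteristic polynomial: p(λ) = λ^2 - 5λ + 6 = (λ - 3)(λ - 2).
Roots (with multiplicity): 2, 3.

2, 3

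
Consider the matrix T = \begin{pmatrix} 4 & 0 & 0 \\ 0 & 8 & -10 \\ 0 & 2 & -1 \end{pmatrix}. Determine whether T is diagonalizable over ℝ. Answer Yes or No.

Characteristic polynomial: p(λ) = λ^3 - 11λ^2 + 40λ - 48 = (λ - 4)^2(λ - 3).
λ = 4 has algebraic multiplicity 2; rank(T − 4I) = 1, so geometric multiplicity = 2.
Every eigenvalue has geometric = algebraic multiplicity, so T is diagonalizable.

Yes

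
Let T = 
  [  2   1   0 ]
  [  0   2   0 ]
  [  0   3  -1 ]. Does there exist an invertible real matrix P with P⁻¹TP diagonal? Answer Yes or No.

Characteristic polynomial: p(r) = r^3 - 3r^2 + 4 = (r - 2)^2(r + 1).
r = 2 has algebraic multiplicity 2; rank(T − 2I) = 2, so geometric multiplicity = 1.
Geometric multiplicity < algebraic multiplicity, so T is not diagonalizable.

No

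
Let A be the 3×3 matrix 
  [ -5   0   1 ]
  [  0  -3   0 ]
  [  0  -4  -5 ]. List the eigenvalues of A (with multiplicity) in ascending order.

Characteristic polynomial: p(μ) = μ^3 + 13μ^2 + 55μ + 75 = (μ + 3)(μ + 5)^2.
Roots (with multiplicity): -5, -5, -3.

-5, -5, -3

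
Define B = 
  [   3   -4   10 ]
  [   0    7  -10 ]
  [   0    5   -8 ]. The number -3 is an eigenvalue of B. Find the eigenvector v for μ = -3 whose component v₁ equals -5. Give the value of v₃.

B + 3I = [[6, -4, 10], [0, 10, -10], [0, 5, -5]].
Solving (B + 3I)v = 0 gives the eigenspace spanned by (-5, 5, 5).
With v₁ = -5, v = (-5, 5, 5), so v₃ = 5.

5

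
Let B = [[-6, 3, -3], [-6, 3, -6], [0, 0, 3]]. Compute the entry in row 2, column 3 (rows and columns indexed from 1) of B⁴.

Characteristic polynomial: s^3 - 9s = s(s - 3)(s + 3), so the eigenvalues are -3, 0, 3.
s=3: eigenvector (-1, -2, 1).
s=-3: eigenvector (-1, -1, 0).
s=0: eigenvector (1, 2, 0).
P = [[-1, -1, 1], [-2, -1, 2], [1, 0, 0]], D = diag(3, -3, 0), P⁻¹ = [[0, 0, 1], [-2, 1, 0], [-1, 1, 1]].
B⁴ = P·diag(81, 81, 0)·P⁻¹ = [[162, -81, -81], [162, -81, -162], [0, 0, 81]].
The requested entry is -162.

-162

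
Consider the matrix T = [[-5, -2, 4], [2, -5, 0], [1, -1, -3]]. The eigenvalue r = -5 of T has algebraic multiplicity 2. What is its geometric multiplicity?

T + 5I = [[0, -2, 4], [2, 0, 0], [1, -1, 2]].
This matrix has rank 2, so its null space has dimension 3 − 2 = 1.

1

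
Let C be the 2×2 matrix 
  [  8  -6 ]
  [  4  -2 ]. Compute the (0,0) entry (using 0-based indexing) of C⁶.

12160

Characteristic polynomial: s^2 - 6s + 8 = (s - 4)(s - 2), so the eigenvalues are 2, 4.
s=4: eigenvector (3, 2).
s=2: eigenvector (1, 1).
P = [[3, 1], [2, 1]], D = diag(4, 2), P⁻¹ = [[1, -1], [-2, 3]].
C⁶ = P·diag(4096, 64)·P⁻¹ = [[12160, -12096], [8064, -8000]].
The requested entry is 12160.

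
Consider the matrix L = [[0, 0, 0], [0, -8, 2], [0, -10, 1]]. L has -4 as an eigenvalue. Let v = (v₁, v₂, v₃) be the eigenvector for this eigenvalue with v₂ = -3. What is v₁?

0

L + 4I = [[4, 0, 0], [0, -4, 2], [0, -10, 5]].
Solving (L + 4I)v = 0 gives the eigenspace spanned by (0, -3, -6).
With v₂ = -3, v = (0, -3, -6), so v₁ = 0.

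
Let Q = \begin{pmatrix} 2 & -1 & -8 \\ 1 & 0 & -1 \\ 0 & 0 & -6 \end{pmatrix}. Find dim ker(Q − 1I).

Q − 1I = [[1, -1, -8], [1, -1, -1], [0, 0, -7]].
This matrix has rank 2, so its null space has dimension 3 − 2 = 1.

1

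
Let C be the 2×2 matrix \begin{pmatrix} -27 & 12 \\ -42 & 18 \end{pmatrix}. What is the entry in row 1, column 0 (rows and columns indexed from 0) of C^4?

17010

Characteristic polynomial: λ^2 + 9λ + 18 = (λ + 3)(λ + 6), so the eigenvalues are -6, -3.
λ=-3: eigenvector (-1, -2).
λ=-6: eigenvector (4, 7).
P = [[-1, 4], [-2, 7]], D = diag(-3, -6), P⁻¹ = [[7, -4], [2, -1]].
C⁴ = P·diag(81, 1296)·P⁻¹ = [[9801, -4860], [17010, -8424]].
The requested entry is 17010.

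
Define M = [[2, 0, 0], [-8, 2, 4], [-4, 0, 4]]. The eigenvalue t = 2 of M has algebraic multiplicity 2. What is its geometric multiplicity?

2

M − 2I = [[0, 0, 0], [-8, 0, 4], [-4, 0, 2]].
This matrix has rank 1, so its null space has dimension 3 − 1 = 2.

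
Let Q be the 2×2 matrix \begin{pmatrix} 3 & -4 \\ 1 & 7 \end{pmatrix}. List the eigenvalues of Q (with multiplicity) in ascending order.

5, 5

Characteristic polynomial: p(t) = t^2 - 10t + 25 = (t - 5)^2.
Roots (with multiplicity): 5, 5.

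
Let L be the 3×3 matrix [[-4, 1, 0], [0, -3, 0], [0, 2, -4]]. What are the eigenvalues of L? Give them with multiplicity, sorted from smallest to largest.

-4, -4, -3

Characteristic polynomial: p(μ) = μ^3 + 11μ^2 + 40μ + 48 = (μ + 3)(μ + 4)^2.
Roots (with multiplicity): -4, -4, -3.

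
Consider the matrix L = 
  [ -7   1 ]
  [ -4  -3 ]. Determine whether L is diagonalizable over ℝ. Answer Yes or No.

No

Characteristic polynomial: p(λ) = λ^2 + 10λ + 25 = (λ + 5)^2.
λ = -5 has algebraic multiplicity 2; rank(L + 5I) = 1, so geometric multiplicity = 1.
Geometric multiplicity < algebraic multiplicity, so L is not diagonalizable.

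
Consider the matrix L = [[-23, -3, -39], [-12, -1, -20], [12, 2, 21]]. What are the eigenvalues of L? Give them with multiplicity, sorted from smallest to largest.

-5, 1, 1

Characteristic polynomial: p(s) = s^3 + 3s^2 - 9s + 5 = (s - 1)^2(s + 5).
Roots (with multiplicity): -5, 1, 1.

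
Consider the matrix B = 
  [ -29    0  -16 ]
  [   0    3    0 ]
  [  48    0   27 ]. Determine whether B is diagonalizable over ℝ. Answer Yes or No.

Yes

Characteristic polynomial: p(μ) = μ^3 - μ^2 - 21μ + 45 = (μ - 3)^2(μ + 5).
μ = 3 has algebraic multiplicity 2; rank(B − 3I) = 1, so geometric multiplicity = 2.
Every eigenvalue has geometric = algebraic multiplicity, so B is diagonalizable.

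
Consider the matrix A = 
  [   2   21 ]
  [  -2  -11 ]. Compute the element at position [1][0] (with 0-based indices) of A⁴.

Characteristic polynomial: s^2 + 9s + 20 = (s + 4)(s + 5), so the eigenvalues are -5, -4.
s=-5: eigenvector (-3, 1).
s=-4: eigenvector (7, -2).
P = [[-3, 7], [1, -2]], D = diag(-5, -4), P⁻¹ = [[2, 7], [1, 3]].
A⁴ = P·diag(625, 256)·P⁻¹ = [[-1958, -7749], [738, 2839]].
The requested entry is 738.

738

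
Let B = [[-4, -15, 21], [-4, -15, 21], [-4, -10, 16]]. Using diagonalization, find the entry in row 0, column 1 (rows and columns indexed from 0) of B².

Characteristic polynomial: μ^3 + 3μ^2 - 10μ = μ(μ - 2)(μ + 5), so the eigenvalues are -5, 0, 2.
μ=0: eigenvector (3, 2, 2).
μ=2: eigenvector (1, 1, 1).
μ=-5: eigenvector (3, 3, 2).
P = [[3, 1, 3], [2, 1, 3], [2, 1, 2]], D = diag(0, 2, -5), P⁻¹ = [[1, -1, 0], [-2, 0, 3], [0, 1, -1]].
B² = P·diag(0, 4, 25)·P⁻¹ = [[-8, 75, -63], [-8, 75, -63], [-8, 50, -38]].
The requested entry is 75.

75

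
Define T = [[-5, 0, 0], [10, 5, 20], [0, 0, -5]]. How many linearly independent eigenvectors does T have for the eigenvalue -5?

T + 5I = [[0, 0, 0], [10, 10, 20], [0, 0, 0]].
This matrix has rank 1, so its null space has dimension 3 − 1 = 2.

2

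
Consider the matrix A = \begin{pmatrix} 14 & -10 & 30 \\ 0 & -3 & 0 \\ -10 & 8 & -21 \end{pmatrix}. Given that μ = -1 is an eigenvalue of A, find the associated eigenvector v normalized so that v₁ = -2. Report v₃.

1

A + 1I = [[15, -10, 30], [0, -2, 0], [-10, 8, -20]].
Solving (A + 1I)v = 0 gives the eigenspace spanned by (-2, 0, 1).
With v₁ = -2, v = (-2, 0, 1), so v₃ = 1.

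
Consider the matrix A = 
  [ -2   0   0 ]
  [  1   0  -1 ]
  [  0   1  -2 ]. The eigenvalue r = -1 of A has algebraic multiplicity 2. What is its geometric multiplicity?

1

A + 1I = [[-1, 0, 0], [1, 1, -1], [0, 1, -1]].
This matrix has rank 2, so its null space has dimension 3 − 2 = 1.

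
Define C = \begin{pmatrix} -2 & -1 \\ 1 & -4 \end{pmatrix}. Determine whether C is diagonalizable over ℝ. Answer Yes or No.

No

Characteristic polynomial: p(λ) = λ^2 + 6λ + 9 = (λ + 3)^2.
λ = -3 has algebraic multiplicity 2; rank(C + 3I) = 1, so geometric multiplicity = 1.
Geometric multiplicity < algebraic multiplicity, so C is not diagonalizable.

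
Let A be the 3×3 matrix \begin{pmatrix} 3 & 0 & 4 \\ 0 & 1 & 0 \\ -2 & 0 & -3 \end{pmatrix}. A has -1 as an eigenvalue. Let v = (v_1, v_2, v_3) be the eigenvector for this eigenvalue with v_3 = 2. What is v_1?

-2

A + 1I = [[4, 0, 4], [0, 2, 0], [-2, 0, -2]].
Solving (A + 1I)v = 0 gives the eigenspace spanned by (-2, 0, 2).
With v_3 = 2, v = (-2, 0, 2), so v_1 = -2.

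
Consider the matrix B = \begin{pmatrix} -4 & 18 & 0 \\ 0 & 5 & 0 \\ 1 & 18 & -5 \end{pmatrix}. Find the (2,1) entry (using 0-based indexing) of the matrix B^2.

18

Characteristic polynomial: μ^3 + 4μ^2 - 25μ - 100 = (μ - 5)(μ + 4)(μ + 5), so the eigenvalues are -5, -4, 5.
μ=-4: eigenvector (1, 0, 1).
μ=-5: eigenvector (0, 0, 1).
μ=5: eigenvector (2, 1, 2).
P = [[1, 0, 2], [0, 0, 1], [1, 1, 2]], D = diag(-4, -5, 5), P⁻¹ = [[1, -2, 0], [-1, 0, 1], [0, 1, 0]].
B² = P·diag(16, 25, 25)·P⁻¹ = [[16, 18, 0], [0, 25, 0], [-9, 18, 25]].
The requested entry is 18.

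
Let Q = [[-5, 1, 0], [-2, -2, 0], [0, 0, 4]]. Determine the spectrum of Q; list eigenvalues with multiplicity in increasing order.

Characteristic polynomial: p(λ) = λ^3 + 3λ^2 - 16λ - 48 = (λ - 4)(λ + 3)(λ + 4).
Roots (with multiplicity): -4, -3, 4.

-4, -3, 4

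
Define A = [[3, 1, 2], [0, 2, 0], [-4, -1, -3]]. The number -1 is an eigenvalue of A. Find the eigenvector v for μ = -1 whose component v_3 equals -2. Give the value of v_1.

1

A + 1I = [[4, 1, 2], [0, 3, 0], [-4, -1, -2]].
Solving (A + 1I)v = 0 gives the eigenspace spanned by (1, 0, -2).
With v_3 = -2, v = (1, 0, -2), so v_1 = 1.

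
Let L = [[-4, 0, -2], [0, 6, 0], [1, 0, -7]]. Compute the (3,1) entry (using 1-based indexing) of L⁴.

Characteristic polynomial: μ^3 + 5μ^2 - 36μ - 180 = (μ - 6)(μ + 5)(μ + 6), so the eigenvalues are -6, -5, 6.
μ=-5: eigenvector (2, 0, 1).
μ=6: eigenvector (0, 1, 0).
μ=-6: eigenvector (1, 0, 1).
P = [[2, 0, 1], [0, 1, 0], [1, 0, 1]], D = diag(-5, 6, -6), P⁻¹ = [[1, 0, -1], [0, 1, 0], [-1, 0, 2]].
L⁴ = P·diag(625, 1296, 1296)·P⁻¹ = [[-46, 0, 1342], [0, 1296, 0], [-671, 0, 1967]].
The requested entry is -671.

-671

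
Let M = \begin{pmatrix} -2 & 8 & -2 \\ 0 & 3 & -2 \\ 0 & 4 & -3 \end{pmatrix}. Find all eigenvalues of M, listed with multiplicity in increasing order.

-2, -1, 1

Characteristic polynomial: p(μ) = μ^3 + 2μ^2 - μ - 2 = (μ - 1)(μ + 1)(μ + 2).
Roots (with multiplicity): -2, -1, 1.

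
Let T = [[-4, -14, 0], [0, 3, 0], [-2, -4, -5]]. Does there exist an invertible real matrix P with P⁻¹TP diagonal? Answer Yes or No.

Characteristic polynomial: p(λ) = λ^3 + 6λ^2 - 7λ - 60 = (λ - 3)(λ + 4)(λ + 5).
All 3 eigenvalues are distinct, so T is diagonalizable.

Yes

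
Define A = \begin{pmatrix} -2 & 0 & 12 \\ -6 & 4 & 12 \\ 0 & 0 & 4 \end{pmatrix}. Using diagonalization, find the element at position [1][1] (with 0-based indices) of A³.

64

Characteristic polynomial: s^3 - 6s^2 + 32 = (s - 4)^2(s + 2), so the eigenvalues are -2, 4, 4.
s=4: eigenvector (2, 1, 1).
s=4: eigenvector (0, 1, 0).
s=-2: eigenvector (-1, -1, 0).
P = [[2, 0, -1], [1, 1, -1], [1, 0, 0]], D = diag(4, 4, -2), P⁻¹ = [[0, 0, 1], [-1, 1, 1], [-1, 0, 2]].
A³ = P·diag(64, 64, -8)·P⁻¹ = [[-8, 0, 144], [-72, 64, 144], [0, 0, 64]].
The requested entry is 64.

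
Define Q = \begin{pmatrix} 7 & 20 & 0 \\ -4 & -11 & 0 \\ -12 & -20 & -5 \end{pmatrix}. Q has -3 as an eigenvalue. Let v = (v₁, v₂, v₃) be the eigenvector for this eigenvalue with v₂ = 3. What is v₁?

-6

Q + 3I = [[10, 20, 0], [-4, -8, 0], [-12, -20, -2]].
Solving (Q + 3I)v = 0 gives the eigenspace spanned by (-6, 3, 6).
With v₂ = 3, v = (-6, 3, 6), so v₁ = -6.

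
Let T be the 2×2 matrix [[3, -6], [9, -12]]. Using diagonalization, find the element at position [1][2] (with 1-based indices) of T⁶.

Characteristic polynomial: μ^2 + 9μ + 18 = (μ + 3)(μ + 6), so the eigenvalues are -6, -3.
μ=-6: eigenvector (-2, -3).
μ=-3: eigenvector (1, 1).
P = [[-2, 1], [-3, 1]], D = diag(-6, -3), P⁻¹ = [[1, -1], [3, -2]].
T⁶ = P·diag(46656, 729)·P⁻¹ = [[-91125, 91854], [-137781, 138510]].
The requested entry is 91854.

91854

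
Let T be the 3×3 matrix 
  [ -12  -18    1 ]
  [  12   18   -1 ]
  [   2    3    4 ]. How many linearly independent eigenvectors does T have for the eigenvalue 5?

T − 5I = [[-17, -18, 1], [12, 13, -1], [2, 3, -1]].
This matrix has rank 2, so its null space has dimension 3 − 2 = 1.

1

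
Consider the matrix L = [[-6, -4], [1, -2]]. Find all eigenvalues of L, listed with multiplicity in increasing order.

-4, -4

Characteristic polynomial: p(λ) = λ^2 + 8λ + 16 = (λ + 4)^2.
Roots (with multiplicity): -4, -4.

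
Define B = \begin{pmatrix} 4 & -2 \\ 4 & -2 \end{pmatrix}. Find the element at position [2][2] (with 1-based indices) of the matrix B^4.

-16

Characteristic polynomial: t^2 - 2t = t(t - 2), so the eigenvalues are 0, 2.
t=0: eigenvector (1, 2).
t=2: eigenvector (-1, -1).
P = [[1, -1], [2, -1]], D = diag(0, 2), P⁻¹ = [[-1, 1], [-2, 1]].
B⁴ = P·diag(0, 16)·P⁻¹ = [[32, -16], [32, -16]].
The requested entry is -16.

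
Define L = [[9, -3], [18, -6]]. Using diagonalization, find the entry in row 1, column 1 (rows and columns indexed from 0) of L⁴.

-162

Characteristic polynomial: λ^2 - 3λ = λ(λ - 3), so the eigenvalues are 0, 3.
λ=3: eigenvector (-1, -2).
λ=0: eigenvector (1, 3).
P = [[-1, 1], [-2, 3]], D = diag(3, 0), P⁻¹ = [[-3, 1], [-2, 1]].
L⁴ = P·diag(81, 0)·P⁻¹ = [[243, -81], [486, -162]].
The requested entry is -162.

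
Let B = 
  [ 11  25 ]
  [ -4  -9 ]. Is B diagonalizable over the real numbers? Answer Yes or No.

Characteristic polynomial: p(r) = r^2 - 2r + 1 = (r - 1)^2.
r = 1 has algebraic multiplicity 2; rank(B − 1I) = 1, so geometric multiplicity = 1.
Geometric multiplicity < algebraic multiplicity, so B is not diagonalizable.

No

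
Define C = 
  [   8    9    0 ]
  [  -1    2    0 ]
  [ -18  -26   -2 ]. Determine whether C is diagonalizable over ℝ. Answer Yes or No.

No

Characteristic polynomial: p(s) = s^3 - 8s^2 + 5s + 50 = (s - 5)^2(s + 2).
s = 5 has algebraic multiplicity 2; rank(C − 5I) = 2, so geometric multiplicity = 1.
Geometric multiplicity < algebraic multiplicity, so C is not diagonalizable.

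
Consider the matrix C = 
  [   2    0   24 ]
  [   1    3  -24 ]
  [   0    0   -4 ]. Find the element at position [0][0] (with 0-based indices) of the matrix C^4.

Characteristic polynomial: s^3 - s^2 - 14s + 24 = (s - 3)(s - 2)(s + 4), so the eigenvalues are -4, 2, 3.
s=2: eigenvector (1, -1, 0).
s=3: eigenvector (0, 1, 0).
s=-4: eigenvector (-4, 4, 1).
P = [[1, 0, -4], [-1, 1, 4], [0, 0, 1]], D = diag(2, 3, -4), P⁻¹ = [[1, 0, 4], [1, 1, 0], [0, 0, 1]].
C⁴ = P·diag(16, 81, 256)·P⁻¹ = [[16, 0, -960], [65, 81, 960], [0, 0, 256]].
The requested entry is 16.

16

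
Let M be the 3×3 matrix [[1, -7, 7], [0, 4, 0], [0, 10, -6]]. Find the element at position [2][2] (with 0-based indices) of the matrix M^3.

-216

Characteristic polynomial: λ^3 + λ^2 - 26λ + 24 = (λ - 4)(λ - 1)(λ + 6), so the eigenvalues are -6, 1, 4.
λ=4: eigenvector (0, 1, 1).
λ=1: eigenvector (1, 0, 0).
λ=-6: eigenvector (-1, 0, 1).
P = [[0, 1, -1], [1, 0, 0], [1, 0, 1]], D = diag(4, 1, -6), P⁻¹ = [[0, 1, 0], [1, -1, 1], [0, -1, 1]].
M³ = P·diag(64, 1, -216)·P⁻¹ = [[1, -217, 217], [0, 64, 0], [0, 280, -216]].
The requested entry is -216.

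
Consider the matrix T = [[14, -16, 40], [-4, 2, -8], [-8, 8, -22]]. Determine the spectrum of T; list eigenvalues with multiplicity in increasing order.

Characteristic polynomial: p(λ) = λ^3 + 6λ^2 - 4λ - 24 = (λ - 2)(λ + 2)(λ + 6).
Roots (with multiplicity): -6, -2, 2.

-6, -2, 2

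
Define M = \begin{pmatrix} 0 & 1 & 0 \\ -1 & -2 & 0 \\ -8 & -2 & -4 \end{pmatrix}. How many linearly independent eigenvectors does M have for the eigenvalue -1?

M + 1I = [[1, 1, 0], [-1, -1, 0], [-8, -2, -3]].
This matrix has rank 2, so its null space has dimension 3 − 2 = 1.

1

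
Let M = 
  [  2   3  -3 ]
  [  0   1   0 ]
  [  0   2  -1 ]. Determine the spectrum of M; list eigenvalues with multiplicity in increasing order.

-1, 1, 2

Characteristic polynomial: p(t) = t^3 - 2t^2 - t + 2 = (t - 2)(t - 1)(t + 1).
Roots (with multiplicity): -1, 1, 2.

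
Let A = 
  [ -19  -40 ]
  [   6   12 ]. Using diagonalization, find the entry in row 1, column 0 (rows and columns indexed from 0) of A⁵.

Characteristic polynomial: r^2 + 7r + 12 = (r + 3)(r + 4), so the eigenvalues are -4, -3.
r=-4: eigenvector (-8, 3).
r=-3: eigenvector (5, -2).
P = [[-8, 5], [3, -2]], D = diag(-4, -3), P⁻¹ = [[-2, -5], [-3, -8]].
A⁵ = P·diag(-1024, -243)·P⁻¹ = [[-12739, -31240], [4686, 11472]].
The requested entry is 4686.

4686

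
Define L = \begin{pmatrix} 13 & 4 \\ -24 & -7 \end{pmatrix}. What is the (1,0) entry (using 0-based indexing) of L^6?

Characteristic polynomial: μ^2 - 6μ + 5 = (μ - 5)(μ - 1), so the eigenvalues are 1, 5.
μ=5: eigenvector (1, -2).
μ=1: eigenvector (1, -3).
P = [[1, 1], [-2, -3]], D = diag(5, 1), P⁻¹ = [[3, 1], [-2, -1]].
L⁶ = P·diag(15625, 1)·P⁻¹ = [[46873, 15624], [-93744, -31247]].
The requested entry is -93744.

-93744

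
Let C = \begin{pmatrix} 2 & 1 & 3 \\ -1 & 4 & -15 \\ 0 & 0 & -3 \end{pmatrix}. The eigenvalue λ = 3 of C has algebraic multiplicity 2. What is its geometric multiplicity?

C − 3I = [[-1, 1, 3], [-1, 1, -15], [0, 0, -6]].
This matrix has rank 2, so its null space has dimension 3 − 2 = 1.

1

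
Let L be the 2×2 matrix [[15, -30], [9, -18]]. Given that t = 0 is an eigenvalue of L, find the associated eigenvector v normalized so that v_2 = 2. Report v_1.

L = [[15, -30], [9, -18]].
Solving (L)v = 0 gives the eigenspace spanned by (4, 2).
With v_2 = 2, v = (4, 2), so v_1 = 4.

4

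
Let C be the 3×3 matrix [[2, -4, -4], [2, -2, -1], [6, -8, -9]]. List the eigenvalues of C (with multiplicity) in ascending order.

Characteristic polynomial: p(r) = r^3 + 9r^2 + 20r + 12 = (r + 1)(r + 2)(r + 6).
Roots (with multiplicity): -6, -2, -1.

-6, -2, -1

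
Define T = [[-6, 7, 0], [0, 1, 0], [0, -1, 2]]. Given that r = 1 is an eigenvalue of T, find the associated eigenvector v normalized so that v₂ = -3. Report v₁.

-3

T − 1I = [[-7, 7, 0], [0, 0, 0], [0, -1, 1]].
Solving (T − 1I)v = 0 gives the eigenspace spanned by (-3, -3, -3).
With v₂ = -3, v = (-3, -3, -3), so v₁ = -3.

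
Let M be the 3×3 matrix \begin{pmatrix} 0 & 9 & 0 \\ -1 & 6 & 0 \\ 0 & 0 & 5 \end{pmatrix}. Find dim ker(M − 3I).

M − 3I = [[-3, 9, 0], [-1, 3, 0], [0, 0, 2]].
This matrix has rank 2, so its null space has dimension 3 − 2 = 1.

1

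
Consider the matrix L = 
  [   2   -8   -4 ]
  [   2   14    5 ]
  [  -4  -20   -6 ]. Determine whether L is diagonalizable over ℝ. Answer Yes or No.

No

Characteristic polynomial: p(r) = r^3 - 10r^2 + 32r - 32 = (r - 4)^2(r - 2).
r = 4 has algebraic multiplicity 2; rank(L − 4I) = 2, so geometric multiplicity = 1.
Geometric multiplicity < algebraic multiplicity, so L is not diagonalizable.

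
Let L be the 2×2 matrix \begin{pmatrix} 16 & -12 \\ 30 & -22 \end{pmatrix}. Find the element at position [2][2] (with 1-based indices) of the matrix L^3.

Characteristic polynomial: λ^2 + 6λ + 8 = (λ + 2)(λ + 4), so the eigenvalues are -4, -2.
λ=-2: eigenvector (-2, -3).
λ=-4: eigenvector (-3, -5).
P = [[-2, -3], [-3, -5]], D = diag(-2, -4), P⁻¹ = [[-5, 3], [3, -2]].
L³ = P·diag(-8, -64)·P⁻¹ = [[496, -336], [840, -568]].
The requested entry is -568.

-568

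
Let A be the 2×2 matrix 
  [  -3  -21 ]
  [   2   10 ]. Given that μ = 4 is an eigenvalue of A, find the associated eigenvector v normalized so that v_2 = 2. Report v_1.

A − 4I = [[-7, -21], [2, 6]].
Solving (A − 4I)v = 0 gives the eigenspace spanned by (-6, 2).
With v_2 = 2, v = (-6, 2), so v_1 = -6.

-6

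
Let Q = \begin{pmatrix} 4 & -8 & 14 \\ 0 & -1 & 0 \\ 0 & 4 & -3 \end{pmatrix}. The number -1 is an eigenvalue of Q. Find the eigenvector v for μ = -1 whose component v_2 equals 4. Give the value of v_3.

Q + 1I = [[5, -8, 14], [0, 0, 0], [0, 4, -2]].
Solving (Q + 1I)v = 0 gives the eigenspace spanned by (-16, 4, 8).
With v_2 = 4, v = (-16, 4, 8), so v_3 = 8.

8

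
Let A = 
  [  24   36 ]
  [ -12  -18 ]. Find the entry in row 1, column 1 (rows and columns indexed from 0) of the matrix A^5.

-23328

Characteristic polynomial: r^2 - 6r = r(r - 6), so the eigenvalues are 0, 6.
r=6: eigenvector (-2, 1).
r=0: eigenvector (-3, 2).
P = [[-2, -3], [1, 2]], D = diag(6, 0), P⁻¹ = [[-2, -3], [1, 2]].
A⁵ = P·diag(7776, 0)·P⁻¹ = [[31104, 46656], [-15552, -23328]].
The requested entry is -23328.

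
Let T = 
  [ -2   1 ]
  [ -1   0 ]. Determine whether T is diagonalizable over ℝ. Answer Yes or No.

No

Characteristic polynomial: p(s) = s^2 + 2s + 1 = (s + 1)^2.
s = -1 has algebraic multiplicity 2; rank(T + 1I) = 1, so geometric multiplicity = 1.
Geometric multiplicity < algebraic multiplicity, so T is not diagonalizable.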